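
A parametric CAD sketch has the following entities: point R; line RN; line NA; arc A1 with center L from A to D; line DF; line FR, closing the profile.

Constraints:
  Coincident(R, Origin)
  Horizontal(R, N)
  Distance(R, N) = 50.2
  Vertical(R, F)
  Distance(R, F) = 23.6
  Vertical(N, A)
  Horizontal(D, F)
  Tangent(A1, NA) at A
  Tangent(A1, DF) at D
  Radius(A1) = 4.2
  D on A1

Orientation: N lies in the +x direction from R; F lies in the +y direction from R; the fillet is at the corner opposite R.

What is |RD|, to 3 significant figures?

51.7

The virtual corner opposite R is at (50.2, 23.6). Tangency of A1 to NA means the radius LA is perpendicular to NA and since A1 is tangent to DF there, LD ⟂ DF, with radius 4.2, so the center L sits 4.2 in from both sides at L = (46.0, 19.4). That places the tangent points at A = (50.2, 19.4) on NA and D = (46.0, 23.6) on DF. Then |RD| = |D − R| = 51.7.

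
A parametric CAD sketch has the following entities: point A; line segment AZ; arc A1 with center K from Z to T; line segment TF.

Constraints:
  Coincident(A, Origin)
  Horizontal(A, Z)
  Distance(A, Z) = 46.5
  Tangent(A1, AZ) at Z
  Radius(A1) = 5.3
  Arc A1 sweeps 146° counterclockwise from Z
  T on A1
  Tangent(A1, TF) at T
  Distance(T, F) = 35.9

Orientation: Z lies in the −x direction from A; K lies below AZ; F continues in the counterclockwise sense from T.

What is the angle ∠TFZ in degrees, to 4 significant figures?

14.01°

A is at the origin; A and Z share the same y with |AZ| = 46.5 and Z on the −x side, so Z = (-46.50, 0.000). The tangent condition forces KZ to be normal to AZ, so K = Z + (0, -5.3) = (-46.50, -5.300). On A1, Z sits at bearing 90° from K; a 146° counterclockwise sweep puts T at bearing 236°, so T = K + 5.3·(cos 236°, sin 236°) = (-49.46, -9.694). The tangent condition forces KT to be normal to TF, so TF runs along (−sin 236°, cos 236°); with |TF| = 35.9, F = (-19.70, -29.77). Then cos ∠TFZ = FT·FZ / (|FT||FZ|), giving 14.01°.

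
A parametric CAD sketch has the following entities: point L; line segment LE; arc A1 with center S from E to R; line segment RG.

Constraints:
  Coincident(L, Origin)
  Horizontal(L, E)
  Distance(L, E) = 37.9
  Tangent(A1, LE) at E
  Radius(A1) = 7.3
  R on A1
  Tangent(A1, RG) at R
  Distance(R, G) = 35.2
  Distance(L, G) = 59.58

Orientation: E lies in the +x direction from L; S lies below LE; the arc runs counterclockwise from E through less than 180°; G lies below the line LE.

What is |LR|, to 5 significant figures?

32.317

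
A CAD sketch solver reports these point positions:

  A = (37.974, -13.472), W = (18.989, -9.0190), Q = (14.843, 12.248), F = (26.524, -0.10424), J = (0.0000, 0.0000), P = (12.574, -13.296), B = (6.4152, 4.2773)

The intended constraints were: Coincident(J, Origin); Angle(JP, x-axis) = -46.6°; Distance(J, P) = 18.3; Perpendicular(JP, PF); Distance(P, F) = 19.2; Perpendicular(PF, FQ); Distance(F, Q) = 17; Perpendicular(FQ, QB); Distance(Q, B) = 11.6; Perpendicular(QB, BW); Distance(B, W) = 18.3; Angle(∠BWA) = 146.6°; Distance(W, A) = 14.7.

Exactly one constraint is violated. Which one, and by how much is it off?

Distance(W, A) = 14.7 — off by 4.80.

J = (0.00, 0.00) ✓; JP at -46.60° ✓; |JP| = 18.30 ✓; ∠(JP, PF) = 90.00° ✓; |PF| = 19.20 ✓; ∠(PF, FQ) = 90.00° ✓; |FQ| = 17.00 ✓; ∠(FQ, QB) = 90.00° ✓; |QB| = 11.60 ✓; ∠(QB, BW) = 90.00° ✓; |BW| = 18.30 ✓; ∠BWA = 146.6° ✓; |WA| = 19.50 ✗.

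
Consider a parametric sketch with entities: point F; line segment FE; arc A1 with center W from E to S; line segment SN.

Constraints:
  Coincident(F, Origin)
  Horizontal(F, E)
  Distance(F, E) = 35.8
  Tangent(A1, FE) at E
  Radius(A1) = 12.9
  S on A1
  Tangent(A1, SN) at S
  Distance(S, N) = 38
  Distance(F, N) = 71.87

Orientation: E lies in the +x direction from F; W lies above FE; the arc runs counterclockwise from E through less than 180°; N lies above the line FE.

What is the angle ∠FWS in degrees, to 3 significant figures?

155°

F is at the origin; F and E share the same y with |FE| = 35.8 and E on the +x side, so E = (35.8, 0.00). Tangency of A1 to FE means the radius WE is perpendicular to FE, so W = E + (0, 12.9) = (35.8, 12.9). Since WS ⟂ SN (tangency), |WN| = √(12.9² + 38.0²) = 40.1 regardless of where S sits on A1. So N lies on both circle(F, 71.87) and circle(W, 40.1); the above-FE intersection is N = (52.0, 49.6). S is the foot of the tangent from N: S = (48.6, 11.8).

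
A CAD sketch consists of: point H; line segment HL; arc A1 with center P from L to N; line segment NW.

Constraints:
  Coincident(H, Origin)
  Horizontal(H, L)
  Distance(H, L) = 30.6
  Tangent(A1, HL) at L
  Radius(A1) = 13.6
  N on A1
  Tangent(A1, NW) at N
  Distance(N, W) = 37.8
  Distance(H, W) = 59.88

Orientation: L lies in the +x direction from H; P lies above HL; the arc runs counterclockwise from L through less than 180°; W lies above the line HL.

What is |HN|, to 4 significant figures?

47.08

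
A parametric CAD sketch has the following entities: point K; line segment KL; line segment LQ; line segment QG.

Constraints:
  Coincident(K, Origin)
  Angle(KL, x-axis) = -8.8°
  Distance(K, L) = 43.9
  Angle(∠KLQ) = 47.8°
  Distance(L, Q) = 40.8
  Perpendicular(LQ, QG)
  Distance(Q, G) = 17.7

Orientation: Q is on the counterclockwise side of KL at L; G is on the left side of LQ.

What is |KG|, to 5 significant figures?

18.645

K is at the origin; KL runs at -8.8° with length 43.9, so L = 43.9·(cos -8.8°, sin -8.8°) = (43.383, -6.7161). ∠KLQ = 47.8°, so LQ runs at -8.8° + (180° − 47.8°) = 123.40° from the x-axis; with |LQ| = 40.8, Q = L + 40.8·(cos 123.40°, sin 123.40°) = (20.924, 27.346). LQ is perpendicular to QG; with |QG| = 17.7 on the left of LQ, G = Q + 17.7·(-0.83485, -0.55048) = (6.1468, 17.602). Then |KG| = |G − K| = 18.645.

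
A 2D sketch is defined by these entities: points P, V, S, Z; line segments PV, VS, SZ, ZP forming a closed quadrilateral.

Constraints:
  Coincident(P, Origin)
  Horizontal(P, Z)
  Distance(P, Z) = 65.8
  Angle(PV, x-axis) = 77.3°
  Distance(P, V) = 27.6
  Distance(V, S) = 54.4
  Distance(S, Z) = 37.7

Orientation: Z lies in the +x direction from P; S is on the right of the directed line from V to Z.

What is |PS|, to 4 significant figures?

39.20

Checks: |VS| = 54.40 ✓; |SZ| = 37.70 ✓.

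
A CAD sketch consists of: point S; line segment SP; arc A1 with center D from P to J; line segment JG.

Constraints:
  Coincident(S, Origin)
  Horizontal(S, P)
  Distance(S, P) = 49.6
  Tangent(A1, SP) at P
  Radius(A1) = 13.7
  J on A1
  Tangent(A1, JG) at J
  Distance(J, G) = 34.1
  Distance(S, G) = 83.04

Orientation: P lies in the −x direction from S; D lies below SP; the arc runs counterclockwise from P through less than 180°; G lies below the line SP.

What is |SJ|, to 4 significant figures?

63.87

S is at the origin; SP is horizontal with |SP| = 49.6 and P on the −x side, so P = (-49.60, 0.000). The tangent condition forces DP to be normal to SP, so D = P + (0, -13.7) = (-49.60, -13.70). Since DJ ⟂ JG (tangency), |DG| = √(13.7² + 34.1²) = 36.75 regardless of where J sits on A1. So G lies on both circle(S, 83.04) and circle(D, 36.75); the below-SP intersection is G = (-70.45, -43.96). J is the foot of the tangent from G: J = (-62.97, -10.69).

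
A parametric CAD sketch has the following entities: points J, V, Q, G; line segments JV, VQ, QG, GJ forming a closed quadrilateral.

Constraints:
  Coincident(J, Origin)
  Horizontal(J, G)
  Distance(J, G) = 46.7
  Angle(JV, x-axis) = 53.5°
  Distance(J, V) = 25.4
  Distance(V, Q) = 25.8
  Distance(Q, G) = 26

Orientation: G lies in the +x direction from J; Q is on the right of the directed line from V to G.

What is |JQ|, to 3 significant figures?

21.6

J is at the origin; J and G share the same y with |JG| = 46.7 and G in +x, so G = (46.7, 0). JV runs at 53.5° with |JV| = 25.4, so V = (15.1, 20.4). Q is determined by |VQ| = 25.8 and |QG| = 26.0 together: it lies at the intersection of circle(V, 25.8) and circle(G, 26.0). With |VG| = 37.6, the foot of the radical line on VG is 18.7 from V and the perpendicular offset is √(25.8² − 18.7²) = 17.8. Taking the right-of-VG solution: Q = (21.1, -4.67).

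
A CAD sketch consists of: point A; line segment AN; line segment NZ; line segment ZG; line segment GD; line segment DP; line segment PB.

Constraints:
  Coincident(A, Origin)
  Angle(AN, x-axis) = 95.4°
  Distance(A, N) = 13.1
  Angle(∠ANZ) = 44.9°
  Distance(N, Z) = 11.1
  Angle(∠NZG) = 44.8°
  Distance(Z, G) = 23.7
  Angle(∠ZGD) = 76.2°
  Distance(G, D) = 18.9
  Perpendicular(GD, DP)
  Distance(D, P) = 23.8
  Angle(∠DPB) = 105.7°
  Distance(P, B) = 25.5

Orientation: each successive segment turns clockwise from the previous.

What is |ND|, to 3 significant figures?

15.5

A is at the origin; AN runs at 95.4° with length 13.1, so N = (-1.23, 13.0). ∠ANZ = 44.9° gives NZ at -39.7° from the x-axis; with |NZ| = 11.1, Z = (7.31, 5.95). ∠NZG = 44.8° gives ZG at -175° from the x-axis; with |ZG| = 23.7, G = (-16.3, 3.84). ∠ZGD = 76.2° gives GD at 81.3° from the x-axis; with |GD| = 18.9, D = (-13.4, 22.5). Then |ND| = |D − N| = 15.5.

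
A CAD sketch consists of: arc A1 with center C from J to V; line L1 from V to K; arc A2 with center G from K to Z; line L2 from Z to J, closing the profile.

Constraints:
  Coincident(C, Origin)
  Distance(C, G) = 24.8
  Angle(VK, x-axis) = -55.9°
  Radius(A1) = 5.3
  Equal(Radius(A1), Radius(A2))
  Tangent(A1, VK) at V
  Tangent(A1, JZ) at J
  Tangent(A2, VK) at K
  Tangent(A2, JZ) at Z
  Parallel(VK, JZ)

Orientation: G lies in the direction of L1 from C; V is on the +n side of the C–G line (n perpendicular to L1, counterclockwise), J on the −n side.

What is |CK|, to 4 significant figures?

25.36

Tangency of A1 to both parallel lines with radius 5.3 puts V and J at C ± 5.3·n: V = (4.389, 2.971), J = (-4.389, -2.971). Equal radii place K and Z the same way about G: K = G + 5.3·n = (18.29, -17.56), Z = G − 5.3·n = (9.515, -23.51). Then |CK| = |K − C| = 25.36.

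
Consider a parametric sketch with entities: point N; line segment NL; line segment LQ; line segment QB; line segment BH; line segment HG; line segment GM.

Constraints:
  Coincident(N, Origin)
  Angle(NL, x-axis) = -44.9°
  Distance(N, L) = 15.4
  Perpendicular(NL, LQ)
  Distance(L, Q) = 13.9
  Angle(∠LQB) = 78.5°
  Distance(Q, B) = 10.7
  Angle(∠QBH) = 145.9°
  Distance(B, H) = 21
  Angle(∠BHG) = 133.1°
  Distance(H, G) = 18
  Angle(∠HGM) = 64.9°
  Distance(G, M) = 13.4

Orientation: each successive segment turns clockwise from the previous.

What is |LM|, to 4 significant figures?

19.55

∠BHG = 133.1° gives HG at 42.60° from the x-axis; with |HG| = 18.0, G = (8.609, 21.38). ∠HGM = 64.9° gives GM at -72.50° from the x-axis; with |GM| = 13.4, M = (12.64, 8.599). Then |LM| = |M − L| = 19.55.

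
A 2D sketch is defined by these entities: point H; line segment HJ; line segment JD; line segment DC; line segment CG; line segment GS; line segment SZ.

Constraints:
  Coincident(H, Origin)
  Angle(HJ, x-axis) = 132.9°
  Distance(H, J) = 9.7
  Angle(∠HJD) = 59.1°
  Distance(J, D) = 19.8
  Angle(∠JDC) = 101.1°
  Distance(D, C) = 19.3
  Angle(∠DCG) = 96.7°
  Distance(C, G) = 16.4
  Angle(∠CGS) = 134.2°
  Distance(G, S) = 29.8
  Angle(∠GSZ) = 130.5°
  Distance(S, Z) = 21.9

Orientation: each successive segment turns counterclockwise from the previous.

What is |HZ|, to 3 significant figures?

34.4

H is at the origin; HJ runs at 132.9° with length 9.7, so J = (-6.60, 7.11). ∠HJD = 59.1° gives JD at -106° from the x-axis; with |JD| = 19.8, D = (-12.1, -11.9). ∠JDC = 101.1° gives DC at -27.3° from the x-axis; with |DC| = 19.3, C = (5.02, -20.8). ∠DCG = 96.7° gives CG at 56.0° from the x-axis; with |CG| = 16.4, G = (14.2, -7.16). ∠CGS = 134.2° gives GS at 102° from the x-axis; with |GS| = 29.8, S = (8.10, 22.0). ∠GSZ = 130.5° gives SZ at 151° from the x-axis; with |SZ| = 21.9, Z = (-11.1, 32.5). Then |HZ| = |Z − H| = 34.4.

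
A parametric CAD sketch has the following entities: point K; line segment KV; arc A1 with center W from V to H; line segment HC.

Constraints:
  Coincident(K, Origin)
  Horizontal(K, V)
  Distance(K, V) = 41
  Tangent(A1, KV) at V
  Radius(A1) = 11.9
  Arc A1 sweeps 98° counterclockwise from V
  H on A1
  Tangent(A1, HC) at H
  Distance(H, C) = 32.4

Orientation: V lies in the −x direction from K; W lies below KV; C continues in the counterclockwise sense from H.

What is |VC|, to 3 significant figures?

46.2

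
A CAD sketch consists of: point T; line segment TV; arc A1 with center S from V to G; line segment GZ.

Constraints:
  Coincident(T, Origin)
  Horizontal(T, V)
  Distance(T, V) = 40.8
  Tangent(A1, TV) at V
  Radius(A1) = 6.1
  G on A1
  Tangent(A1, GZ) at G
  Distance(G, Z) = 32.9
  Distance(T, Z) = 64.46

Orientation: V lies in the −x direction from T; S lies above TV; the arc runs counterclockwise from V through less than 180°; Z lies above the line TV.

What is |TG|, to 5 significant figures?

36.744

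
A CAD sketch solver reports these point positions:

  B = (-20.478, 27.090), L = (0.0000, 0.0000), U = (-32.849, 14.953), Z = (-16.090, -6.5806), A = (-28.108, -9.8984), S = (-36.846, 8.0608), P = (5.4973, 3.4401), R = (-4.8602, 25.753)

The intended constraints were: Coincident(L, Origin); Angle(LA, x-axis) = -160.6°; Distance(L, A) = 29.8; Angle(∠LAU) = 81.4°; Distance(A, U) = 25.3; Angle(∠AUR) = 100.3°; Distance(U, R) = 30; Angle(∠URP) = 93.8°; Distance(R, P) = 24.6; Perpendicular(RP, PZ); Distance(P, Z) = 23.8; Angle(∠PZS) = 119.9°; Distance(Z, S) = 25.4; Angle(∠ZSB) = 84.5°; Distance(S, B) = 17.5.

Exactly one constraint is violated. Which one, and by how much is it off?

Distance(S, B) = 17.5 — off by 7.60.

L = (0.00, 0.00) ✓; LA at -160.6° ✓; |LA| = 29.80 ✓; ∠LAU = 81.40° ✓; |AU| = 25.30 ✓; ∠AUR = 100.3° ✓; |UR| = 30.00 ✓; ∠URP = 93.80° ✓; |RP| = 24.60 ✓; ∠(RP, PZ) = 90.00° ✓; |PZ| = 23.80 ✓; ∠PZS = 119.9° ✓; |ZS| = 25.40 ✓; ∠ZSB = 84.50° ✓; |SB| = 25.10 ✗.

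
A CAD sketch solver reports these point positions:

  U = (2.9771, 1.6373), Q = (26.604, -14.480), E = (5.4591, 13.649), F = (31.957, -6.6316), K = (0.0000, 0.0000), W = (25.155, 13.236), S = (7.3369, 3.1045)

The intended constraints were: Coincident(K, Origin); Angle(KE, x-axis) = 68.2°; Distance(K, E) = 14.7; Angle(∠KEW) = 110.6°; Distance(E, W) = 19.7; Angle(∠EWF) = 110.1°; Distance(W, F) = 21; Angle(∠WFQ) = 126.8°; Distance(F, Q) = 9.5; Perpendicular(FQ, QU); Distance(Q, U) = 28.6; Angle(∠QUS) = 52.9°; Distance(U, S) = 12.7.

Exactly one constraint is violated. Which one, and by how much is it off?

Distance(U, S) = 12.7 — off by 8.10.

K = (0.00, 0.00) ✓; KE at 68.20° ✓; |KE| = 14.70 ✓; ∠KEW = 110.6° ✓; |EW| = 19.70 ✓; ∠EWF = 110.1° ✓; |WF| = 21.00 ✓; ∠WFQ = 126.8° ✓; |FQ| = 9.500 ✓; ∠(FQ, QU) = 90.00° ✓; |QU| = 28.60 ✓; ∠QUS = 52.90° ✓; |US| = 4.600 ✗.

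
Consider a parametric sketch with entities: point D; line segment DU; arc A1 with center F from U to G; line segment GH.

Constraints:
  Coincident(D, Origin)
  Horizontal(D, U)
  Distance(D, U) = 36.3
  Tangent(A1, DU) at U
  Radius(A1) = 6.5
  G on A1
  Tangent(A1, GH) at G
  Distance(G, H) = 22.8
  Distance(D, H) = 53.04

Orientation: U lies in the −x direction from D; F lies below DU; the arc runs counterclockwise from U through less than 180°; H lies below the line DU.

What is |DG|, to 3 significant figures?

43.2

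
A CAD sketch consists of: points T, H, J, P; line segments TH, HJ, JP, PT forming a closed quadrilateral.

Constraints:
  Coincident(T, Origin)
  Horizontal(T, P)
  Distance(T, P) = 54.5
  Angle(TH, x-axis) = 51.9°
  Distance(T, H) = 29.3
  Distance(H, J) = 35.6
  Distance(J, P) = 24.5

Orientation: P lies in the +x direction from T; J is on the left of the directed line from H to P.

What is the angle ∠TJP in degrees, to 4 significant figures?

67.46°

Checks: |HJ| = 35.60 ✓; |JP| = 24.50 ✓.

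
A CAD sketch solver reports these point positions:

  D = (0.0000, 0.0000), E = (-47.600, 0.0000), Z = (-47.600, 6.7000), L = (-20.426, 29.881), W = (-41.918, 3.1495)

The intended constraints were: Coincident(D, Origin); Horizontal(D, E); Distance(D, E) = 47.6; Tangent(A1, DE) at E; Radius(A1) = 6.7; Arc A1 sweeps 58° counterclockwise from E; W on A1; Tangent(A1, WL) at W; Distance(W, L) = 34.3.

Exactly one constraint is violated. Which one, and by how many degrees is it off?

Tangent(A1, WL) at W — off by 6.80°.

D = (0.00, 0.00) ✓; D.y = 0.00, E.y = 0.00 ✓; |DE| = 47.60 ✓; ∠(ZE, ED) = 90.00° ✓; |ZE| = 6.700 ✓; bearing(Z→W) − bearing(Z→E) = 58.00° ✓; |ZW| = 6.700 ✓; ∠(ZW, WL) = 96.80° ✗; |WL| = 34.30 ✓.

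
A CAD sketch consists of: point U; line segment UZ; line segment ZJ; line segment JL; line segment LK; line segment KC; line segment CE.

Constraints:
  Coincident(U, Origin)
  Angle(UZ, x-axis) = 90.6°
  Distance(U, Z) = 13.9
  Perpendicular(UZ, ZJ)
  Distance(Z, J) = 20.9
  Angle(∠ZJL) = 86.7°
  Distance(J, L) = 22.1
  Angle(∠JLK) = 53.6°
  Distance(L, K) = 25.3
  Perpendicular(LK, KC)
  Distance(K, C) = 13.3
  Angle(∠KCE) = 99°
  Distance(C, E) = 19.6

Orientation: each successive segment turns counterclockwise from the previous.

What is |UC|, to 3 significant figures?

20.2

∠JLK = 53.6° gives LK at 40.3° from the x-axis; with |LK| = 25.3, K = (-0.246, 8.00). LK is perpendicular to KC, so KC runs at 130°; with |KC| = 13.3, C = (-8.85, 18.1). Then |UC| = |C − U| = 20.2.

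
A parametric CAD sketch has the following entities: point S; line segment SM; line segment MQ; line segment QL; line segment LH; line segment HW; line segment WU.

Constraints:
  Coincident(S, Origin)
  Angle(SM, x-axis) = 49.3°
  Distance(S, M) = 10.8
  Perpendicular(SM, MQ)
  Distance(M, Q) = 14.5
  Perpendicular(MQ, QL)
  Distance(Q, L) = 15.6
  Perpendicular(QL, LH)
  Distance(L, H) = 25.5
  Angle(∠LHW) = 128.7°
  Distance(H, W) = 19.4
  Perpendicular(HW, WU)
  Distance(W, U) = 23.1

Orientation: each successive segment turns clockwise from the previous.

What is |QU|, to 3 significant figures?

24.1

∠LHW = 128.7° gives HW at 88.0° from the x-axis; with |HW| = 19.4, W = (-10.8, 22.9). HW is perpendicular to WU, so WU runs at -2.00°; with |WU| = 23.1, U = (12.3, 22.1). Then |QU| = |U − Q| = 24.1.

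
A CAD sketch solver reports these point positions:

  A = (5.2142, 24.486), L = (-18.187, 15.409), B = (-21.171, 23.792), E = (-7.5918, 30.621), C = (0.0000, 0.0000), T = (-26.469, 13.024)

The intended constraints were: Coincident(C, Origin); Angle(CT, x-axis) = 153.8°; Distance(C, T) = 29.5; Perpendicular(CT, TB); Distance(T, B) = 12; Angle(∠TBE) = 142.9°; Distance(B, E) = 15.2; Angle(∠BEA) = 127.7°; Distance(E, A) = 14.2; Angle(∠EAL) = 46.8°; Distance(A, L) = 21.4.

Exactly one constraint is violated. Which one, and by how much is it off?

Distance(A, L) = 21.4 — off by 3.70.

C = (0.00, 0.00) ✓; CT at 153.8° ✓; |CT| = 29.50 ✓; ∠(CT, TB) = 90.00° ✓; |TB| = 12.00 ✓; ∠TBE = 142.9° ✓; |BE| = 15.20 ✓; ∠BEA = 127.7° ✓; |EA| = 14.20 ✓; ∠EAL = 46.80° ✓; |AL| = 25.10 ✗.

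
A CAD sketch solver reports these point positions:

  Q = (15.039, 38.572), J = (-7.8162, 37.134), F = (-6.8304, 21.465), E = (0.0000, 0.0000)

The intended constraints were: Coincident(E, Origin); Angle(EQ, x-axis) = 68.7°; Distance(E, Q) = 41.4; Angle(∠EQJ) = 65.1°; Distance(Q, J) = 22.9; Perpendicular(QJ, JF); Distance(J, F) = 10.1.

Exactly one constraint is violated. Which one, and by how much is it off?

Distance(J, F) = 10.1 — off by 5.60.

E = (0.00, 0.00) ✓; EQ at 68.70° ✓; |EQ| = 41.40 ✓; ∠EQJ = 65.10° ✓; |QJ| = 22.90 ✓; ∠(QJ, JF) = 90.00° ✓; |JF| = 15.70 ✗.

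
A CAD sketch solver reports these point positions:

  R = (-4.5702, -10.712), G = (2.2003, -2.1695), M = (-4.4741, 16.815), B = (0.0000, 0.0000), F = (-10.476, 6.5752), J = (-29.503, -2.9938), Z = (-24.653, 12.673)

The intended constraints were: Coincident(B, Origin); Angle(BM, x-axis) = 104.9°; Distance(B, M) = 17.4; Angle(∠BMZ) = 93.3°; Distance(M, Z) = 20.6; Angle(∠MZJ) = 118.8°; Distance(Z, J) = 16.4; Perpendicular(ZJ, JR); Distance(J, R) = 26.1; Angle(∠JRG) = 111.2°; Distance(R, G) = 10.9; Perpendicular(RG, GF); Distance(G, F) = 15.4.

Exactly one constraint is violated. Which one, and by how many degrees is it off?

Perpendicular(RG, GF) — off by 3.80°.

B = (0.00, 0.00) ✓; BM at 104.9° ✓; |BM| = 17.40 ✓; ∠BMZ = 93.30° ✓; |MZ| = 20.60 ✓; ∠MZJ = 118.8° ✓; |ZJ| = 16.40 ✓; ∠(ZJ, JR) = 90.00° ✓; |JR| = 26.10 ✓; ∠JRG = 111.2° ✓; |RG| = 10.90 ✓; ∠(RG, GF) = 93.80° ✗; |GF| = 15.40 ✓.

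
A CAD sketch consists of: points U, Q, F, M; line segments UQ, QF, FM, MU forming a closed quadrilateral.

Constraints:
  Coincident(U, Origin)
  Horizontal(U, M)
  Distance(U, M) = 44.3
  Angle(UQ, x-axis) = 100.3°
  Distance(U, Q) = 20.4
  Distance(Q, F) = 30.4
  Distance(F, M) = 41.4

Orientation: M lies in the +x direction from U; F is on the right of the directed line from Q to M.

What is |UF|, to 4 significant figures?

10.17

Checks: |QF| = 30.40 ✓; |FM| = 41.40 ✓.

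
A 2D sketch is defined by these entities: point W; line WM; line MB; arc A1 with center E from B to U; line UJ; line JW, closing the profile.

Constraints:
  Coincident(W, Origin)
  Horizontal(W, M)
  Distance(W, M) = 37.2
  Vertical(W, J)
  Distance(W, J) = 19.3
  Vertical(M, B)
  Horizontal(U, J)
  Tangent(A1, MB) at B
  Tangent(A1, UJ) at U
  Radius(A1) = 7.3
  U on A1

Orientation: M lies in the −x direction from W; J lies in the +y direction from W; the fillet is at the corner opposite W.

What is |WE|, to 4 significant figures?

32.22

W and J share the same x with |WJ| = 19.3 and J on the +y side, so J = (0.000, 19.30). The virtual corner opposite W is at (-37.20, 19.30). Tangency of A1 to MB means the radius EB is perpendicular to MB and since A1 is tangent to UJ there, EU ⟂ UJ, with radius 7.3, so the center E sits 7.3 in from both sides at E = (-29.90, 12.00). Then |WE| = |E − W| = 32.22.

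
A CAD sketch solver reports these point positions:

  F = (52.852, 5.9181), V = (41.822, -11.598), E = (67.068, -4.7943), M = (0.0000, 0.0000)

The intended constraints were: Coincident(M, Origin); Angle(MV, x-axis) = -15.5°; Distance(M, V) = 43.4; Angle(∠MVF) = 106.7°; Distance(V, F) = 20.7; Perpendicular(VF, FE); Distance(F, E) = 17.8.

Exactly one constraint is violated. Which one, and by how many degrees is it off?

Perpendicular(VF, FE) — off by 4.80°.

M = (0.00, 0.00) ✓; MV at -15.50° ✓; |MV| = 43.40 ✓; ∠MVF = 106.7° ✓; |VF| = 20.70 ✓; ∠(VF, FE) = 94.80° ✗; |FE| = 17.80 ✓.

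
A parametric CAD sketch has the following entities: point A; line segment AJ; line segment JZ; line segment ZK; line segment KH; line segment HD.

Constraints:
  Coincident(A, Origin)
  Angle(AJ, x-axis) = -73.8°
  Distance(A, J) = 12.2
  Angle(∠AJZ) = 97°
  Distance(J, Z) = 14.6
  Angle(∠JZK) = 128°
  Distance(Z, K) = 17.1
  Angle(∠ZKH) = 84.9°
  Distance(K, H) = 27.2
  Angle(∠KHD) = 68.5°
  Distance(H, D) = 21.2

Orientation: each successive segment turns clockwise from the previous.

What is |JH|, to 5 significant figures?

28.342

∠JZK = 128.0° gives ZK at 151.20° from the x-axis; with |ZK| = 17.1, K = (-25.001, -9.2291). ∠ZKH = 84.9° gives KH at 56.100° from the x-axis; with |KH| = 27.2, H = (-9.8299, 13.347). Then |JH| = |H − J| = 28.342.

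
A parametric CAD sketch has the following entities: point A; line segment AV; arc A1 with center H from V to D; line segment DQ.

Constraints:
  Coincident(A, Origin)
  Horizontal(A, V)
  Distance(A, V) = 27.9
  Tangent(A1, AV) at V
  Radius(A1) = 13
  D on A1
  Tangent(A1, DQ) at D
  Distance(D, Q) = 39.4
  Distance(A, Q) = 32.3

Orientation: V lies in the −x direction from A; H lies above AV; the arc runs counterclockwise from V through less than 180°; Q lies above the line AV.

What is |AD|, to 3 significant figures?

19.3

A is at the origin; AV is horizontal with |AV| = 27.9 and V on the −x side, so V = (-27.9, 0.00). Since A1 is tangent to AV there, HV ⟂ AV, so H = V + (0, 13) = (-27.9, 13.0). Since HD ⟂ DQ (tangency), |HQ| = √(13.0² + 39.4²) = 41.5 regardless of where D sits on A1. So Q lies on both circle(A, 32.3) and circle(H, 41.5); the above-AV intersection is Q = (9.55, 30.9). D is the foot of the tangent from Q: D = (-18.9, 3.61).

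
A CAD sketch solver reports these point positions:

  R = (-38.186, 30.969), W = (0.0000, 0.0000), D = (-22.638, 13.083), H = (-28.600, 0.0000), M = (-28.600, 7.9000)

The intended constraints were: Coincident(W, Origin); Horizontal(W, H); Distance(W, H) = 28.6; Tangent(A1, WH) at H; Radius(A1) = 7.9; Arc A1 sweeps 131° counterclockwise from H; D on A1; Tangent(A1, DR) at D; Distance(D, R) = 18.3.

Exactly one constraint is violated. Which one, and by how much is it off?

Distance(D, R) = 18.3 — off by 5.40.

W = (0.00, 0.00) ✓; W.y = 0.00, H.y = 0.00 ✓; |WH| = 28.60 ✓; ∠(MH, HW) = 90.00° ✓; |MH| = 7.900 ✓; bearing(M→D) − bearing(M→H) = 131.0° ✓; |MD| = 7.900 ✓; ∠(MD, DR) = 90.00° ✓; |DR| = 23.70 ✗.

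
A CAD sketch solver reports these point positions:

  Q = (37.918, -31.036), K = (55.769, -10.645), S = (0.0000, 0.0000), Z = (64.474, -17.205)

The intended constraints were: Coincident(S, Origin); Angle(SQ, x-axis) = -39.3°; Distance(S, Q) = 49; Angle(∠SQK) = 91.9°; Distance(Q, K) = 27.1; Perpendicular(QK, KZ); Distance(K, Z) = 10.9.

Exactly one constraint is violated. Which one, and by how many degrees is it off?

Perpendicular(QK, KZ) — off by 4.20°.

S = (0.00, 0.00) ✓; SQ at -39.30° ✓; |SQ| = 49.00 ✓; ∠SQK = 91.90° ✓; |QK| = 27.10 ✓; ∠(QK, KZ) = 85.80° ✗; |KZ| = 10.90 ✓.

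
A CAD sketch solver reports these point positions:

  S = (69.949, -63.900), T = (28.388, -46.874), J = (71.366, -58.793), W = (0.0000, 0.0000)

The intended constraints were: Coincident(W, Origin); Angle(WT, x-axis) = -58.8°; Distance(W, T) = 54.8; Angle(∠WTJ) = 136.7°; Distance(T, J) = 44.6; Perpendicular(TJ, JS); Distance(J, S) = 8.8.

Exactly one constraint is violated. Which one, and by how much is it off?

Distance(J, S) = 8.8 — off by 3.50.

W = (0.00, 0.00) ✓; WT at -58.80° ✓; |WT| = 54.80 ✓; ∠WTJ = 136.7° ✓; |TJ| = 44.60 ✓; ∠(TJ, JS) = 90.01° ✓; |JS| = 5.300 ✗.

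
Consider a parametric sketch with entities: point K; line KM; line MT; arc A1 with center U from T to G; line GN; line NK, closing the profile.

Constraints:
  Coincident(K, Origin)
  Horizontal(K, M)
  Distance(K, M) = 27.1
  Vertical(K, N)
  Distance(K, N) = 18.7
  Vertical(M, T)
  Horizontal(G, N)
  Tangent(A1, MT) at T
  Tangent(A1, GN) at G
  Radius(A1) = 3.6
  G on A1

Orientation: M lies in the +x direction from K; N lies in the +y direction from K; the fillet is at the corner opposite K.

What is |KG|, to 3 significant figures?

30.0

K is at the origin; K and M share the same y with |KM| = 27.1 and M on the +x side, so M = (27.1, 0.00). KN is vertical with |KN| = 18.7 and N on the +y side, so N = (0.00, 18.7). The virtual corner opposite K is at (27.1, 18.7). Since A1 is tangent to MT there, UT ⟂ MT and since A1 is tangent to GN there, UG ⟂ GN, with radius 3.6, so the center U sits 3.6 in from both sides at U = (23.5, 15.1). That places the tangent points at T = (27.1, 15.1) on MT and G = (23.5, 18.7) on GN. Then |KG| = |G − K| = 30.0.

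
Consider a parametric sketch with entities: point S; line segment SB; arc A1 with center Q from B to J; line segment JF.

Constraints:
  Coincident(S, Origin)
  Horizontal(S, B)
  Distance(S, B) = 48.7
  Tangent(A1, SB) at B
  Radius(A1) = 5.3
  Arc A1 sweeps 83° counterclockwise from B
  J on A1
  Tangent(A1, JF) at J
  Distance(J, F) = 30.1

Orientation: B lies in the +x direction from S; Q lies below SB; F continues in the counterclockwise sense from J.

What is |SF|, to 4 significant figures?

52.67

S is at the origin; SB is horizontal with |SB| = 48.7 and B on the +x side, so B = (48.70, 0.000). Tangency of A1 to SB means the radius QB is perpendicular to SB, so Q = B + (0, -5.3) = (48.70, -5.300). On A1, B sits at bearing 90° from Q; an 83° counterclockwise sweep puts J at bearing 173°, so J = Q + 5.3·(cos 173°, sin 173°) = (43.44, -4.654). The tangent condition forces QJ to be normal to JF, so JF runs along (−sin 173°, cos 173°); with |JF| = 30.1, F = (39.77, -34.53). Then |SF| = |F − S| = 52.67.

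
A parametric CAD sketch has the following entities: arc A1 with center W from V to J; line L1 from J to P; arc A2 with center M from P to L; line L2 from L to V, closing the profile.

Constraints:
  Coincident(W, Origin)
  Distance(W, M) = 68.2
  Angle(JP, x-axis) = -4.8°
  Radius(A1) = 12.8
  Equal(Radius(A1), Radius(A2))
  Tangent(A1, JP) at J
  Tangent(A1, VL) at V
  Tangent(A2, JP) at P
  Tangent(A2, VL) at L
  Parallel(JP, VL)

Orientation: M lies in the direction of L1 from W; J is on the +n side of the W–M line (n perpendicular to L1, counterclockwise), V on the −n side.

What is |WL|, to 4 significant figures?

69.39

The slot axis is L1's direction at -4.8°, so u = (cos -4.8°, sin -4.8°) = (0.9965, -0.08368) and n = (−sin -4.8°, cos -4.8°) = (0.08368, 0.9965). W is at the origin and M lies 68.2 along u from W, so M = 68.2·u = (67.96, -5.707). Tangency of A1 to both parallel lines with radius 12.8 puts J and V at W ± 12.8·n: J = (1.071, 12.76), V = (-1.071, -12.76). Equal radii place P and L the same way about M: P = M + 12.8·n = (69.03, 7.048), L = M − 12.8·n = (66.89, -18.46). Then |WL| = |L − W| = 69.39.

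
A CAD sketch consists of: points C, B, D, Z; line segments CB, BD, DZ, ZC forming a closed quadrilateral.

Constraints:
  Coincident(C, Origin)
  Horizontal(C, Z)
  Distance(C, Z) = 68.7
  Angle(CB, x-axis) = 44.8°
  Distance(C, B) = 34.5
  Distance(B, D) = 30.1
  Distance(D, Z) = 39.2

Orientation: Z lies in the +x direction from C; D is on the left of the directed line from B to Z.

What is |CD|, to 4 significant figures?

63.34

C is at the origin; CZ is horizontal with |CZ| = 68.7 and Z in +x, so Z = (68.7, 0). CB runs at 44.8° with |CB| = 34.5, so B = (24.48, 24.31). D is determined by |BD| = 30.1 and |DZ| = 39.2 together: it lies at the intersection of circle(B, 30.1) and circle(Z, 39.2). With |BZ| = 50.46, the foot of the radical line on BZ is 18.98 from B and the perpendicular offset is √(30.1² − 18.98²) = 23.36. Taking the left-of-BZ solution: D = (52.37, 35.64).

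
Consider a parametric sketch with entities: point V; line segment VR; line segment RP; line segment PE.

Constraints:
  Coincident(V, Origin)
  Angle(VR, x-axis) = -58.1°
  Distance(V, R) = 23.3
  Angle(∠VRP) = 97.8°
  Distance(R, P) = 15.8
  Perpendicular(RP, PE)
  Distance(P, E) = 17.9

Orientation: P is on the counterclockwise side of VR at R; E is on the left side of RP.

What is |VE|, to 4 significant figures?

19.66

V is at the origin; VR runs at -58.1° with length 23.3, so R = 23.3·(cos -58.1°, sin -58.1°) = (12.31, -19.78). ∠VRP = 97.8°, so RP runs at -58.1° + (180° − 97.8°) = 24.10° from the x-axis; with |RP| = 15.8, P = R + 15.8·(cos 24.10°, sin 24.10°) = (26.74, -13.33). RP ⟂ PE; with |PE| = 17.9 on the left of RP, E = P + 17.9·(-0.4083, 0.9128) = (19.43, 3.010). Then |VE| = |E − V| = 19.66.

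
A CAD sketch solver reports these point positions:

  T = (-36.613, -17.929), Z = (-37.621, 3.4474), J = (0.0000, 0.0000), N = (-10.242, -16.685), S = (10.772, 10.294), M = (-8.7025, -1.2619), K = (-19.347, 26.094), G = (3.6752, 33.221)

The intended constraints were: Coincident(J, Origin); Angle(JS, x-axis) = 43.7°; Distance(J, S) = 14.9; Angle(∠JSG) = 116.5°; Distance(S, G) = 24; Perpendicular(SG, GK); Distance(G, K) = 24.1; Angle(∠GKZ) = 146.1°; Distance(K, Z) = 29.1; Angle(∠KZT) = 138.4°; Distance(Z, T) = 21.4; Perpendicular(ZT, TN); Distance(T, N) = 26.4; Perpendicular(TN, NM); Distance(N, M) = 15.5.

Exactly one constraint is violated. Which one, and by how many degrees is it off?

Perpendicular(TN, NM) — off by 8.40°.

J = (0.00, 0.00) ✓; JS at 43.70° ✓; |JS| = 14.90 ✓; ∠JSG = 116.5° ✓; |SG| = 24.00 ✓; ∠(SG, GK) = 90.00° ✓; |GK| = 24.10 ✓; ∠GKZ = 146.1° ✓; |KZ| = 29.10 ✓; ∠KZT = 138.4° ✓; |ZT| = 21.40 ✓; ∠(ZT, TN) = 90.00° ✓; |TN| = 26.40 ✓; ∠(TN, NM) = 81.60° ✗; |NM| = 15.50 ✓.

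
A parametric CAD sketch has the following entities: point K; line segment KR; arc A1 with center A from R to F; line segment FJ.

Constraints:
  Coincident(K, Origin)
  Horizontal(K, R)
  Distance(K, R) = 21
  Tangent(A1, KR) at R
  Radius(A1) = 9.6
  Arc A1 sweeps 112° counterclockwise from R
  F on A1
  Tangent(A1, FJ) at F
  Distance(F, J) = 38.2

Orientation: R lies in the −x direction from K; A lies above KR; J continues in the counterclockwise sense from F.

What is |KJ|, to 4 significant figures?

55.32

K is at the origin; K and R share the same y with |KR| = 21.0 and R on the −x side, so R = (-21.00, 0.000). The tangent condition forces AR to be normal to KR, so A = R + (0, 9.6) = (-21.00, 9.600). On A1, R sits at bearing -90° from A; a 112° counterclockwise sweep puts F at bearing 22°, so F = A + 9.6·(cos 22°, sin 22°) = (-12.10, 13.20). The tangent condition forces AF to be normal to FJ, so FJ runs along (−sin 22°, cos 22°); with |FJ| = 38.2, J = (-26.41, 48.61). Then |KJ| = |J − K| = 55.32.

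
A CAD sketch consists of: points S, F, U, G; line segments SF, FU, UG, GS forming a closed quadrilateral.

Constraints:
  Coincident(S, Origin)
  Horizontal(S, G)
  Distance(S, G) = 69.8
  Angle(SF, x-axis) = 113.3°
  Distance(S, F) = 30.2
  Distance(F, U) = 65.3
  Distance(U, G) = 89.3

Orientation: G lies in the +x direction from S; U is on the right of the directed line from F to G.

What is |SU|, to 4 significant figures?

39.20

S is at the origin; SG is horizontal with |SG| = 69.8 and G in +x, so G = (69.8, 0). SF runs at 113.3° with |SF| = 30.2, so F = (-11.95, 27.74). U is determined by |FU| = 65.3 and |UG| = 89.3 together: it lies at the intersection of circle(F, 65.3) and circle(G, 89.3). With |FG| = 86.32, the foot of the radical line on FG is 21.67 from F and the perpendicular offset is √(65.3² − 21.67²) = 61.60. Taking the right-of-FG solution: U = (-11.22, -37.56).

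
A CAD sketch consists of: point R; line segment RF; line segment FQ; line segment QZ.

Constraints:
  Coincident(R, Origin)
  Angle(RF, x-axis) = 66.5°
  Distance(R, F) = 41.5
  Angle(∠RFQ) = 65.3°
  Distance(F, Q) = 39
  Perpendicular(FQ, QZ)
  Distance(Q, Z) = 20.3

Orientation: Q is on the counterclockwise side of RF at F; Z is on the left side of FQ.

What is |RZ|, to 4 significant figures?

27.78

R is at the origin; RF runs at 66.5° with length 41.5, so F = 41.5·(cos 66.5°, sin 66.5°) = (16.55, 38.06). ∠RFQ = 65.3°, so FQ runs at 66.5° + (180° − 65.3°) = 181.2° from the x-axis; with |FQ| = 39.0, Q = F + 39.0·(cos 181.2°, sin 181.2°) = (-22.44, 37.24). FQ is perpendicular to QZ; with |QZ| = 20.3 on the left of FQ, Z = Q + 20.3·(0.02094, -0.9998) = (-22.02, 16.95). Then |RZ| = |Z − R| = 27.78.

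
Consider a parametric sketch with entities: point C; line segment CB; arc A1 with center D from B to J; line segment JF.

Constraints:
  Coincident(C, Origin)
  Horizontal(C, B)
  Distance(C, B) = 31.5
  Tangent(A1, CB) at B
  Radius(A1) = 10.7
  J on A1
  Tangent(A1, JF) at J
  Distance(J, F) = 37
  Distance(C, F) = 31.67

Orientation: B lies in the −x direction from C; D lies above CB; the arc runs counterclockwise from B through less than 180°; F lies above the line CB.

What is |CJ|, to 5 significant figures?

23.702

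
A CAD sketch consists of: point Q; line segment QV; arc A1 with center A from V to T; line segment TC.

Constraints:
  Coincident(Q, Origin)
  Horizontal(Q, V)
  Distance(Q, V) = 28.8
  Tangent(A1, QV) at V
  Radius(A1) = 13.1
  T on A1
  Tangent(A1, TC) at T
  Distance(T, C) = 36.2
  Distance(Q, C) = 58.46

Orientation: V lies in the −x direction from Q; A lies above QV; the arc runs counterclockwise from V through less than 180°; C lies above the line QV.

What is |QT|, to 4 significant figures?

23.69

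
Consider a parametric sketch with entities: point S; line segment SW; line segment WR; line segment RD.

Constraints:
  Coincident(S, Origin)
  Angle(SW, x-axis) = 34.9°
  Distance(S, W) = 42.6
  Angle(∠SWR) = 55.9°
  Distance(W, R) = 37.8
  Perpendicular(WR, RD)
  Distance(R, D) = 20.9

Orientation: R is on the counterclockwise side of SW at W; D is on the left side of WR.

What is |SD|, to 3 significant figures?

20.0

∠SWR = 55.9°, so WR runs at 34.9° + (180° − 55.9°) = 159° from the x-axis; with |WR| = 37.8, R = W + 37.8·(cos 159°, sin 159°) = (-0.351, 37.9). The perpendicularity gives RD at right angles to WR; with |RD| = 20.9 on the left of WR, D = R + 20.9·(-0.358, -0.934) = (-7.84, 18.4). Then |SD| = |D − S| = 20.0.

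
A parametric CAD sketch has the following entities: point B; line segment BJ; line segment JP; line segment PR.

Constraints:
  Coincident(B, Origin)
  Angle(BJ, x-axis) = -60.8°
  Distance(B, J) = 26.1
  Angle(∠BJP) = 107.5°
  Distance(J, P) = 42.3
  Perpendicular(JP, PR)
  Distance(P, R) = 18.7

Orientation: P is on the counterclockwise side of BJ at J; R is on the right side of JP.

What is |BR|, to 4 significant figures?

66.45

B is at the origin; BJ runs at -60.8° with length 26.1, so J = 26.1·(cos -60.8°, sin -60.8°) = (12.73, -22.78). ∠BJP = 107.5°, so JP runs at -60.8° + (180° − 107.5°) = 11.70° from the x-axis; with |JP| = 42.3, P = J + 42.3·(cos 11.70°, sin 11.70°) = (54.15, -14.21). JP is perpendicular to PR; with |PR| = 18.7 on the right of JP, R = P + 18.7·(0.2028, -0.9792) = (57.95, -32.52). Then |BR| = |R − B| = 66.45.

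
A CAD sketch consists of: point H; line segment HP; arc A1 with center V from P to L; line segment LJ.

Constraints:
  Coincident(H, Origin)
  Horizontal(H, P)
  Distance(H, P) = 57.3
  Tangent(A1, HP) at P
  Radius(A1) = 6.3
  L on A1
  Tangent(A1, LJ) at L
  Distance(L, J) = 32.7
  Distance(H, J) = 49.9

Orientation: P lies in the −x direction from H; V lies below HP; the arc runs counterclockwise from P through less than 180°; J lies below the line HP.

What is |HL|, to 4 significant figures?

62.52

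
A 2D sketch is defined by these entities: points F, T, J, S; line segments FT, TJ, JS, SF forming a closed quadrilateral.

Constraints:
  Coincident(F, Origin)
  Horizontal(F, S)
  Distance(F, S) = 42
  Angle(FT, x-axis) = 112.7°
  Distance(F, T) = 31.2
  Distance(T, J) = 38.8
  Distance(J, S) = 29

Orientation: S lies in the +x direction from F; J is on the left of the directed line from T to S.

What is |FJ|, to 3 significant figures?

36.1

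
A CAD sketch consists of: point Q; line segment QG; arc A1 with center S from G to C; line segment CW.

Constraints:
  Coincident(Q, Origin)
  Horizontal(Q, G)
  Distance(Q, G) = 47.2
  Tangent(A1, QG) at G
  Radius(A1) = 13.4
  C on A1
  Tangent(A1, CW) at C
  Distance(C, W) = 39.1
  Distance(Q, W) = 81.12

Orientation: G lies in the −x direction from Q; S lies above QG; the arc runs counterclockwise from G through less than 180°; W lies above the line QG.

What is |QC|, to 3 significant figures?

43.1

Checks: Q = (0.00, 0.00) ✓; |SC| = 13.40 ✓; ∠(SC, CW) = 90.00° ✓; |CW| = 39.10 ✓; |QW| = 81.12 ✓.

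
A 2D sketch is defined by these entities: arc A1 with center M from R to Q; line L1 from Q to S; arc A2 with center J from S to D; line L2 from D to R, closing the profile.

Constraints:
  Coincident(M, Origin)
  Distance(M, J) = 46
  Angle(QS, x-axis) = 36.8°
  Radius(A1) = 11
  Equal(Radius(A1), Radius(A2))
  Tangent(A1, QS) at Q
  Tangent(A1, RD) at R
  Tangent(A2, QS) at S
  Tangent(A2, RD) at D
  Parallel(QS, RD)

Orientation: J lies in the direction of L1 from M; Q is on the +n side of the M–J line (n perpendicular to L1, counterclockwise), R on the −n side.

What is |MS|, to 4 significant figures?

47.30

Tangency of A1 to both parallel lines with radius 11.0 puts Q and R at M ± 11.0·n: Q = (-6.589, 8.808), R = (6.589, -8.808). Equal radii place S and D the same way about J: S = J + 11.0·n = (30.24, 36.36), D = J − 11.0·n = (43.42, 18.75). Then |MS| = |S − M| = 47.30.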